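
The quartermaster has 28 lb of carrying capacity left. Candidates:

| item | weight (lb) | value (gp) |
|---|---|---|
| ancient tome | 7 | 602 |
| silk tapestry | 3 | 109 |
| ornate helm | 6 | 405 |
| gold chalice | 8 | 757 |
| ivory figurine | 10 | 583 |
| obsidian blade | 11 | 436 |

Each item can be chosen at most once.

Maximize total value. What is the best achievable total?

2051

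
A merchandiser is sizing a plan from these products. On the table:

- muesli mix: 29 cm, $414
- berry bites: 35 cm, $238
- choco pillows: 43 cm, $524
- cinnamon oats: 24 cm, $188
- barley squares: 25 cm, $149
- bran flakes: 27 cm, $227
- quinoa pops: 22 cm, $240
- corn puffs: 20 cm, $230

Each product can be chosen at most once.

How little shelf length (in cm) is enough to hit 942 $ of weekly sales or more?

85

Need the lightest bundle worth ≥ 942.
Taking choco pillows + quinoa pops + corn puffs gives 994 (≥ 942) for 85 cm.
No combination under 85 cm hits 942.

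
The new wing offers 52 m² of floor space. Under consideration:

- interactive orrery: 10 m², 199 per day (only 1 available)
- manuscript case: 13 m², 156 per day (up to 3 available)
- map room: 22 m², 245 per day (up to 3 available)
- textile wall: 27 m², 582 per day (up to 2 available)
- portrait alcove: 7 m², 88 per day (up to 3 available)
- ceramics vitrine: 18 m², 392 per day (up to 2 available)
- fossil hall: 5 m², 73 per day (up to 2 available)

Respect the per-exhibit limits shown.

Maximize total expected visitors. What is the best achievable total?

1062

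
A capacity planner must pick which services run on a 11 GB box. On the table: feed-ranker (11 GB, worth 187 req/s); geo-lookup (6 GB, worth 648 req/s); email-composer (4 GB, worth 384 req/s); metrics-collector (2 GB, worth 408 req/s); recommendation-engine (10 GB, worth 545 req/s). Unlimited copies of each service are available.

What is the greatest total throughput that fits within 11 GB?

Ranking by ratio (throughput/GB): metrics-collector 204.00, geo-lookup 108.00, email-composer 96.00.
The ratio ordering already packs tightly: 5×metrics-collector, 10 GB, 2040.

2040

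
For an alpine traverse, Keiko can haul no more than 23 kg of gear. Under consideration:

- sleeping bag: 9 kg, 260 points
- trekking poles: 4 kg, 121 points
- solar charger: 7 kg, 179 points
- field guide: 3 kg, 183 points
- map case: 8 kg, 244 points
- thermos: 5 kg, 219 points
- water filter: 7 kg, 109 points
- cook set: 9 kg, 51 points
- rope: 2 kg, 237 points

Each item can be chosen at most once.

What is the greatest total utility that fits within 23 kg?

1020

The ratio heuristic lands on trekking poles + field guide + map case + thermos + rope (1004) but leaves 1 kg idle.
Dropping map case frees 8 kg; slotting in sleeping bag (9 kg) lifts the total to 1020 at 23 kg.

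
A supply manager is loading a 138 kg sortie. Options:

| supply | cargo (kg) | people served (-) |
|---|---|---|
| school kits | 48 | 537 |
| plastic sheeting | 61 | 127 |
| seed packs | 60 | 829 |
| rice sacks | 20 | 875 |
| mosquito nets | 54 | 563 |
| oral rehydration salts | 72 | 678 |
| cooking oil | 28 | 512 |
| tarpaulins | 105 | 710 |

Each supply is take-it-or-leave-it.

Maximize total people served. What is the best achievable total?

By people served per kg: rice sacks 43.75, cooking oil 18.29, seed packs 13.82, school kits 11.19 lead.
A density-first pass picks seed packs + rice sacks + cooking oil — 2216 at 108 kg.
The 28 kg tied up in cooking oil is better spent on mosquito nets — total rises to 2267 (134 kg).
Next best is school kits + seed packs + rice sacks at 2241 (128 kg) — short by 26.

2267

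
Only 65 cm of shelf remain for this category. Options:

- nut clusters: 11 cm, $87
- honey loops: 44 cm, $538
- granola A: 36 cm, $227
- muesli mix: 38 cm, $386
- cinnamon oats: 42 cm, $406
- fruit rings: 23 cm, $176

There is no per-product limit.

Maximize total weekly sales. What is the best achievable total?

Taking nut clusters + honey loops: 55 cm used, 625 in weekly sales.
That's the maximum — no swap from here does better than 625.

625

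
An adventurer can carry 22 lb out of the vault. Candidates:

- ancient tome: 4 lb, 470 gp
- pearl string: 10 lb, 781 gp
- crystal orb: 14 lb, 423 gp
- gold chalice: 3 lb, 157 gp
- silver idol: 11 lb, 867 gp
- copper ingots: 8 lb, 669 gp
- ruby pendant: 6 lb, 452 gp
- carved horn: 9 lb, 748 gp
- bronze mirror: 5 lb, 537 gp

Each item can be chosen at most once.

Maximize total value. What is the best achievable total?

1954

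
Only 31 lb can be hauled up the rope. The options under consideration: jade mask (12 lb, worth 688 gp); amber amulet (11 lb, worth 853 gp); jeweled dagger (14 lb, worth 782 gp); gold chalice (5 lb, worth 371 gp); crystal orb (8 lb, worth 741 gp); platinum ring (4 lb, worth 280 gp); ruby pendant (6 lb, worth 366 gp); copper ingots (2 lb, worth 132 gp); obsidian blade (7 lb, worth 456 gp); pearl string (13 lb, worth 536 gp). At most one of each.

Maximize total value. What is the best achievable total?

2421

Taking the top-ratio items first gives amber amulet + gold chalice + crystal orb + platinum ring + copper ingots for 2377 (30 lb).
Dropping platinum ring and copper ingots frees 6 lb; slotting in obsidian blade (7 lb) lifts the total to 2421 at 31 lb.
Next best is amber amulet + gold chalice + crystal orb + platinum ring + copper ingots at 2377 (30 lb) — short by 44.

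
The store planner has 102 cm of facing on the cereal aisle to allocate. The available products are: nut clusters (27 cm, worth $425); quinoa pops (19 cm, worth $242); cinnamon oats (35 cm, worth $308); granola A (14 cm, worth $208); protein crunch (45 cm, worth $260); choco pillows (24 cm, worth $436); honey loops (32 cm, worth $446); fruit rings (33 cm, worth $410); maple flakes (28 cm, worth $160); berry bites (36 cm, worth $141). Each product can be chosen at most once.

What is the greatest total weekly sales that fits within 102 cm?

1549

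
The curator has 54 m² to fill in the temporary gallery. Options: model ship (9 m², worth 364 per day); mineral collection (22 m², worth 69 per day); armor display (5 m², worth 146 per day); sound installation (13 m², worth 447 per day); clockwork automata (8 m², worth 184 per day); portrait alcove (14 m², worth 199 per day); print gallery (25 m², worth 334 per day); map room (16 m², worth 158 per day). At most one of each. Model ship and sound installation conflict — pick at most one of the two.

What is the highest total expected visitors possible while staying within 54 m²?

1111

Armor display + sound installation + clockwork automata + print gallery uses 51 of the 54 m² and totals 1111.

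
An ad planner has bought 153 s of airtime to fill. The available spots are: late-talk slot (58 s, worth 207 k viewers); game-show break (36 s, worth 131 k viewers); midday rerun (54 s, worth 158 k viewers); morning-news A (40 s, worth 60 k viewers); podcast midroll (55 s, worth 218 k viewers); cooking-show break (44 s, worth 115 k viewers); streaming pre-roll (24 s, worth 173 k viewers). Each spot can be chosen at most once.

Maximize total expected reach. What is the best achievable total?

598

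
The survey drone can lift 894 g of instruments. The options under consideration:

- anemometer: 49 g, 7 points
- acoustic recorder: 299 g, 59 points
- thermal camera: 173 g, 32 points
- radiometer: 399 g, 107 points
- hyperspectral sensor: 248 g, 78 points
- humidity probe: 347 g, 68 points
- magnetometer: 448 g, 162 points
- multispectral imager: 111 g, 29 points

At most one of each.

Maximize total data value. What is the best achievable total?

Anemometer + hyperspectral sensor + magnetometer + multispectral imager uses 856 of the 894 g and totals 276.
That's the maximum — no swap from here does better than 276.

276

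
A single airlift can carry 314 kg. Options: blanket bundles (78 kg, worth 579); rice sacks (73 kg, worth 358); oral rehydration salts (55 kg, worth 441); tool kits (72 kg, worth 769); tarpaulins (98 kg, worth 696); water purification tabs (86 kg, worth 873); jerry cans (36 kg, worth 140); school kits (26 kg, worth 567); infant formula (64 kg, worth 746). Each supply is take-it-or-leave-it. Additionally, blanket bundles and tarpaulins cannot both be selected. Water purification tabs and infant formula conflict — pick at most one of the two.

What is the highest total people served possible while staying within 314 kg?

3102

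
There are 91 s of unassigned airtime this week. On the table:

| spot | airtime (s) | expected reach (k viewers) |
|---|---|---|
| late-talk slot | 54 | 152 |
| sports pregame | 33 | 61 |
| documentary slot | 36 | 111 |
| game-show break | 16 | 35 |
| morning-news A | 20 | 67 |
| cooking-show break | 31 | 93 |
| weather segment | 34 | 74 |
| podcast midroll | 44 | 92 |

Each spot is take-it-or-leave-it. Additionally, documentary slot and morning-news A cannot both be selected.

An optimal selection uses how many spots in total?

2

Best achievable expected reach is 263.
late-talk slot + documentary slot hits 263 at 90 s.
Any selection reaching 263 contains exactly 2 spots.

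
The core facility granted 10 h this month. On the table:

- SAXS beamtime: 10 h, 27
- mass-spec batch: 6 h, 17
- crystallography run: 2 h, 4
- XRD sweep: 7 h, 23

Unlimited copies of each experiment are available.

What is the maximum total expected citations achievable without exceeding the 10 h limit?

27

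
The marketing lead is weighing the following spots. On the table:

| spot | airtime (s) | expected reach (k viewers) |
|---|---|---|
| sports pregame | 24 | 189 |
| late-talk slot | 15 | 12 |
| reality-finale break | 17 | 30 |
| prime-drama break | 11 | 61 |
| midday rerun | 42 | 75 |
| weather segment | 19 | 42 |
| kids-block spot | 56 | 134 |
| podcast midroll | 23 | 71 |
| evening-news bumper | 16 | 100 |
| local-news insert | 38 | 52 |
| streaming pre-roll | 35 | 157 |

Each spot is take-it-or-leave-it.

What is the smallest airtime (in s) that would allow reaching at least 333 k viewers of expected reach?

51

Need the lightest bundle worth ≥ 333.
sports pregame + prime-drama break + evening-news bumper: 350 expected reach at 51 s.
Below 51 s the best achievable stays under 333.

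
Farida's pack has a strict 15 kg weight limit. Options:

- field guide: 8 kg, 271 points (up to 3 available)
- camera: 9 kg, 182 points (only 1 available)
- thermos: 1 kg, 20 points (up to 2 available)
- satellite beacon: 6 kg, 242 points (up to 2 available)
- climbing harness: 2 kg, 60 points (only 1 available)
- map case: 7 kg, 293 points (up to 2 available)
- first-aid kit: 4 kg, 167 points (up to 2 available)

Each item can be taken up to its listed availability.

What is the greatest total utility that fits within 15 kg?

627

A density-first pass picks thermos + 2×map case — 606 at 15 kg.
Dropping thermos and map case frees 8 kg; slotting in 2×first-aid kit (8 kg) lifts the total to 627 at 15 kg.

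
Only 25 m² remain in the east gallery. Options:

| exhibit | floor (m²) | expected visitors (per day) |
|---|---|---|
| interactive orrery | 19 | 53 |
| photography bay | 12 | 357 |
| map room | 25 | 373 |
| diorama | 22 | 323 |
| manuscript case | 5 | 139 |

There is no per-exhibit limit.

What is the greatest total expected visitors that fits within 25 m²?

714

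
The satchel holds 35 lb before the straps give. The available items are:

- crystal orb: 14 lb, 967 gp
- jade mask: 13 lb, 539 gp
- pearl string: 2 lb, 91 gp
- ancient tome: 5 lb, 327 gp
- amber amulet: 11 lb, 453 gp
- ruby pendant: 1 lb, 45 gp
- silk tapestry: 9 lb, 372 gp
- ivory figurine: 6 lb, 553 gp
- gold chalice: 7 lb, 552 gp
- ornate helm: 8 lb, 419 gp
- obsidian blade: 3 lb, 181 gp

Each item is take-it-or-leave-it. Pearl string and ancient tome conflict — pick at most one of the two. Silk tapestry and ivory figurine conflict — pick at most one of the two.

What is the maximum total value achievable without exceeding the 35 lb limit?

By value per lb: ivory figurine 92.17, gold chalice 78.86, crystal orb 69.07, ancient tome 65.40 lead.
Taking crystal orb + ancient tome + ivory figurine + gold chalice + obsidian blade: 35 lb used, 2580 in value.
Nothing else feasible within 35 lb beats 2580.

2580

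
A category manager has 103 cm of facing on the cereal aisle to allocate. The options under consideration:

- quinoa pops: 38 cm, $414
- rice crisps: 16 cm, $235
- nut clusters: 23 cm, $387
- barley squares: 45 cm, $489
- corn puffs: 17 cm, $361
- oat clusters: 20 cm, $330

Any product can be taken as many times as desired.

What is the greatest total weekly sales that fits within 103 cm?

2166

Ranking by ratio (weekly sales/cm): corn puffs 21.24, nut clusters 16.83, oat clusters 16.50, rice crisps 14.69.
Best packing: 6×corn puffs — 102 cm, 2166 total.
The spare 1 cm is too small for any remaining product, and no exchange beats 2166.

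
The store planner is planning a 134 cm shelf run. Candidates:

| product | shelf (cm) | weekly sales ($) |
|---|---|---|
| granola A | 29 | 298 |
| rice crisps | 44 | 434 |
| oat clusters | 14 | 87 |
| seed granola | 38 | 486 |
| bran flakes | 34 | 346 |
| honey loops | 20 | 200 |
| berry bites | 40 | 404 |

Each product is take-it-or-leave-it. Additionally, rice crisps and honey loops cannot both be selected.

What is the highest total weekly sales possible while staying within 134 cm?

1436

Ranking by ratio (weekly sales/cm): seed granola 12.79, granola A 10.28, bran flakes 10.18.
Greedy by ratio would take granola A + seed granola + bran flakes + honey loops: 121 cm used, total 1330.
Dropping granola A frees 29 cm; slotting in berry bites (40 cm) lifts the total to 1436 at 132 cm.
Nothing else feasible within 134 cm beats 1436.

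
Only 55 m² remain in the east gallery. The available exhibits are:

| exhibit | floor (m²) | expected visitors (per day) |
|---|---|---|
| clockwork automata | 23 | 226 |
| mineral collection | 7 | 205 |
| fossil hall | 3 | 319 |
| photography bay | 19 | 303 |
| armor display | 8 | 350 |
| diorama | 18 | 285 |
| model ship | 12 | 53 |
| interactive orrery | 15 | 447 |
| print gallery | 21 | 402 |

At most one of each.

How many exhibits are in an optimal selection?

5

The maximum expected visitors within 55 m² is 1723.
mineral collection + fossil hall + armor display + interactive orrery + print gallery hits 1723 at 54 m².
All optima have 5 exhibits.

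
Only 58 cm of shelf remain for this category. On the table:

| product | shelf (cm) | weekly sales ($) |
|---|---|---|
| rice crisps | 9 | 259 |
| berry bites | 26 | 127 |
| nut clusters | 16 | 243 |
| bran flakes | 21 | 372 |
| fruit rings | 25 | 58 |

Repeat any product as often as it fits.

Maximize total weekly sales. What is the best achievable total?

1554

Taking 6×rice crisps: 54 cm used, 1554 in weekly sales.
Nothing else within 58 cm beats 1554.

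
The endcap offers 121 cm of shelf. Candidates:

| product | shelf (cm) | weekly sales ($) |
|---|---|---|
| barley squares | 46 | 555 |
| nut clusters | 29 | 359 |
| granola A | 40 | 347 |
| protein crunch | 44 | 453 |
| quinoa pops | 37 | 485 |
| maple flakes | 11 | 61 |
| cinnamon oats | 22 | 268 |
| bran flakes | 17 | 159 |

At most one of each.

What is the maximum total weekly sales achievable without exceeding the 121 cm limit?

1399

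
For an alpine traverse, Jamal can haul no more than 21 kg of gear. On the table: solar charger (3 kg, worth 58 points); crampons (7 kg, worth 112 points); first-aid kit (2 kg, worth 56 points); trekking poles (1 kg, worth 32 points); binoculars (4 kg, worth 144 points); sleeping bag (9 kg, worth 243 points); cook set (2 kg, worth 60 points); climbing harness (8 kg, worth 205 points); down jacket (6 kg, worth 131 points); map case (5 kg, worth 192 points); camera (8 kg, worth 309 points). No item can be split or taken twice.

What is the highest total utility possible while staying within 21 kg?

Density check — camera 38.62, map case 38.40, binoculars 36.00, trekking poles 32.00 are the best per kg.
A density-first pass picks trekking poles + binoculars + cook set + map case + camera — 737 at 20 kg.
Replace trekking poles with first-aid kit: the trade gains 24 net, giving 761 at 21 kg.
Runner-up trekking poles + binoculars + cook set + map case + camera tops out at 737.

761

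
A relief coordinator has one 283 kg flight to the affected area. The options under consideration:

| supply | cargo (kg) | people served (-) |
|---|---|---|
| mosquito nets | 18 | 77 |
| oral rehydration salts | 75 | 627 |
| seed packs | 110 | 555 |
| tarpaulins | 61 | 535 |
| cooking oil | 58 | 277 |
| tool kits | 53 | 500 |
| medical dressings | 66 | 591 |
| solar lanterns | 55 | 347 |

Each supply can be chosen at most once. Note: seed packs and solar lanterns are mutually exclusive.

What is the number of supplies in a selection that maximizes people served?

Best achievable people served is 2330.
For example mosquito nets + oral rehydration salts + tarpaulins + tool kits + medical dressings achieves it, using 273 kg.
Any selection reaching 2330 contains exactly 5 supplies.

5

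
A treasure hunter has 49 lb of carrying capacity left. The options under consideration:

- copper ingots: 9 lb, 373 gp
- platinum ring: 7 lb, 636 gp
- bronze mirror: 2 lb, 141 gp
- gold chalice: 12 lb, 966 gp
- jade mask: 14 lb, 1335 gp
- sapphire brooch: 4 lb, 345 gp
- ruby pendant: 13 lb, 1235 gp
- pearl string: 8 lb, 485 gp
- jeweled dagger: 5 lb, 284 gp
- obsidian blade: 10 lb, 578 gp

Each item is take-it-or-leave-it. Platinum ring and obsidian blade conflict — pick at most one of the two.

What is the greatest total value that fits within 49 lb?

4313

Ranking by ratio (value/lb): jade mask 95.36, ruby pendant 95.00, platinum ring 90.86.
The ratio heuristic lands on platinum ring + bronze mirror + jade mask + sapphire brooch + ruby pendant + pearl string (4177) but leaves 1 lb idle.
Replace sapphire brooch and pearl string with gold chalice: the trade gains 136 net, giving 4313 at 48 lb.
That's the maximum — no feasible swap from here does better than 4313.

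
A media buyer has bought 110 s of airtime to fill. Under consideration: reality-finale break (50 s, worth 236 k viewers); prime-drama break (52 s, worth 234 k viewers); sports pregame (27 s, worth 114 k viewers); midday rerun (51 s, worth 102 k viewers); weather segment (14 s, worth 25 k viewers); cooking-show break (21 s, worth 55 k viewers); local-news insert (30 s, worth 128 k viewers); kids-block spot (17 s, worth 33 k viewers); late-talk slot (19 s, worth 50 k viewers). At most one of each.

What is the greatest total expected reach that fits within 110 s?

478

Filling by ratio: reality-finale break + prime-drama break for 470, with 8 s left unused.
Replace prime-drama break with sports pregame + local-news insert: the trade gains 8 net, giving 478 at 107 s.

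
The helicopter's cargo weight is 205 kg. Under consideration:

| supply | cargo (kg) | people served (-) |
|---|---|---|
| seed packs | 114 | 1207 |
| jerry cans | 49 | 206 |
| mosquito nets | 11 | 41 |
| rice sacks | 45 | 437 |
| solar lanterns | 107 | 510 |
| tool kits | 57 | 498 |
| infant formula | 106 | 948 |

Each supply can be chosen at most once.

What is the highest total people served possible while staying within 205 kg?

1746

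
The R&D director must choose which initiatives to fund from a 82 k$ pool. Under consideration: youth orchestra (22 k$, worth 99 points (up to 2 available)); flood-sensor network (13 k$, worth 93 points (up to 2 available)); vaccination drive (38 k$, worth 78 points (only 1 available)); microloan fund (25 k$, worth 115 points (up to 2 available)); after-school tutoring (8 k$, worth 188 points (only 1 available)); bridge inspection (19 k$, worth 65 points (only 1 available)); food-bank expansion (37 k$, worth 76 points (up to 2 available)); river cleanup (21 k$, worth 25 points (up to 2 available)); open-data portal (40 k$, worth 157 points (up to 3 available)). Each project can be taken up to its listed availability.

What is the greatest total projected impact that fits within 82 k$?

588

Density check — after-school tutoring 23.50, flood-sensor network 7.15, microloan fund 4.60 are the best per k$.
Taking youth orchestra + 2×flood-sensor network + microloan fund + after-school tutoring: 81 k$ used, 588 in projected impact.
The spare 1 k$ is too small for any remaining project, and no exchange beats 588.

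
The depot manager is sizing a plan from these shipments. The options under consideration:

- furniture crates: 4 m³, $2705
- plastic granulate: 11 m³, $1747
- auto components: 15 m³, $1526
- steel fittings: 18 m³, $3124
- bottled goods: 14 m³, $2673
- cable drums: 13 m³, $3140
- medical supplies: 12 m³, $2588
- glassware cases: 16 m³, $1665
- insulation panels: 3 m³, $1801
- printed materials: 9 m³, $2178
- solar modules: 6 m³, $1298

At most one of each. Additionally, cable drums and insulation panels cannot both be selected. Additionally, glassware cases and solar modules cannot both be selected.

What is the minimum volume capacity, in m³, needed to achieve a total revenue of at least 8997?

Need the lightest bundle worth ≥ 8997.
furniture crates + medical supplies + insulation panels + printed materials: 9272 revenue at 28 m³.
Below 28 m³ the best achievable stays under 8997.

28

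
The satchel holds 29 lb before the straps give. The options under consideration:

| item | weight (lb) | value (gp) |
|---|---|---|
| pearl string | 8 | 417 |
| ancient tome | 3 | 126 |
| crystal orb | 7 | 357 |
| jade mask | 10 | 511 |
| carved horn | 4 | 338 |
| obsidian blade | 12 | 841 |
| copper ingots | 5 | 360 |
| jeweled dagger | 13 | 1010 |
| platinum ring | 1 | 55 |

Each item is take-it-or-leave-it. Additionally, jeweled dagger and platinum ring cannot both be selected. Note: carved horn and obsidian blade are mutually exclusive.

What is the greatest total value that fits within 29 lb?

Crystal orb + carved horn + copper ingots + jeweled dagger uses 29 of the 29 lb and totals 2065.
Nothing else feasible within 29 lb beats 2065.

2065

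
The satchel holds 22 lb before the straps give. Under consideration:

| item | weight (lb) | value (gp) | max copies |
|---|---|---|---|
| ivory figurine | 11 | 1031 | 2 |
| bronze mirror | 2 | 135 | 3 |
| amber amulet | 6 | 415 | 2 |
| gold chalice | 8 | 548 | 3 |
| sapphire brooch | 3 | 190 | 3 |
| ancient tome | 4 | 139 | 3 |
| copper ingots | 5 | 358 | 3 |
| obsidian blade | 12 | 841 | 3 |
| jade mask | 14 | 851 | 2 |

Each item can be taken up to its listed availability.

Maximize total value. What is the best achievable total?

2062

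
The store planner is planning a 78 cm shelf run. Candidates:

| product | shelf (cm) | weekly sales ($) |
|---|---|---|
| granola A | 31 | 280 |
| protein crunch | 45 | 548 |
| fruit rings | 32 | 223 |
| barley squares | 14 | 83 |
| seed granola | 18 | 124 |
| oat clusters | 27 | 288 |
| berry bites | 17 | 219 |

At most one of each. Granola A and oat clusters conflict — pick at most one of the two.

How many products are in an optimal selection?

3

Best achievable weekly sales is 850.
One optimal bundle: protein crunch + barley squares + berry bites (76 cm).
Every optimal selection uses 3 products.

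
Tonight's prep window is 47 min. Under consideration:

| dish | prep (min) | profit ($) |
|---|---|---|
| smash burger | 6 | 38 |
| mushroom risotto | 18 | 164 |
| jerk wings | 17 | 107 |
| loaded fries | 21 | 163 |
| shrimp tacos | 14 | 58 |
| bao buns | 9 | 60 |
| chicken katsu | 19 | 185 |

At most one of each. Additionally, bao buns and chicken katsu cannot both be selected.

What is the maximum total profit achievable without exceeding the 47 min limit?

387

Taking smash burger + mushroom risotto + chicken katsu: 43 min used, 387 in profit.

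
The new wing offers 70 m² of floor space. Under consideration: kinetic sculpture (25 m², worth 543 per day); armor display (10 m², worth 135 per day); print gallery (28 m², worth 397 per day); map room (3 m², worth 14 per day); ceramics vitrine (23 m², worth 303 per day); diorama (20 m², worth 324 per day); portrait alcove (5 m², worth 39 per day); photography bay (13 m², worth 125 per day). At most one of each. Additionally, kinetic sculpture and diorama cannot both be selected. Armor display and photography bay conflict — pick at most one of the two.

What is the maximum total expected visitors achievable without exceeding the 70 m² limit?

Best packing: kinetic sculpture + armor display + print gallery + portrait alcove — 68 m², 1114 total.
Runner-up kinetic sculpture + armor display + print gallery + map room tops out at 1089.

1114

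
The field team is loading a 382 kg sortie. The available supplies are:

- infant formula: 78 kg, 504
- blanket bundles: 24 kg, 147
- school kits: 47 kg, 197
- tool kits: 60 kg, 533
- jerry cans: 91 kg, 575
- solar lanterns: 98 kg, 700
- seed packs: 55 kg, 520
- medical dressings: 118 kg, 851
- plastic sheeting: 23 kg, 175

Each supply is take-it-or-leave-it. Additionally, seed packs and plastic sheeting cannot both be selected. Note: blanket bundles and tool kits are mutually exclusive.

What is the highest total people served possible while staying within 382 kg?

Taking infant formula + tool kits + jerry cans + solar lanterns + seed packs: 382 kg used, 2832 in people served.
An exhaustive check of the 512 subsets confirms 2832.

2832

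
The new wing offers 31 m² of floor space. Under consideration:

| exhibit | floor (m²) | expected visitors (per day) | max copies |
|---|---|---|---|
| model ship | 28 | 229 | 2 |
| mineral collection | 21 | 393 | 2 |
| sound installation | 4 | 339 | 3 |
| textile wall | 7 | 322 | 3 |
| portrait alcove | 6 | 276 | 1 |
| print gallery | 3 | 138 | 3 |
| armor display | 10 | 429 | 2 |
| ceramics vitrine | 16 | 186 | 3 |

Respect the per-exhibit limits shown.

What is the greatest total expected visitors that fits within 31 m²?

1891

By expected visitors per m²: sound installation 84.75, textile wall 46.00, portrait alcove 46.00 lead.
Taking the top-ratio exhibits first gives 3×sound installation + 2×textile wall + print gallery for 1799 (29 m²).
Replace textile wall with portrait alcove + print gallery: the trade gains 92 net, giving 1891 at 31 m².
No other feasible combination exceeds 1891.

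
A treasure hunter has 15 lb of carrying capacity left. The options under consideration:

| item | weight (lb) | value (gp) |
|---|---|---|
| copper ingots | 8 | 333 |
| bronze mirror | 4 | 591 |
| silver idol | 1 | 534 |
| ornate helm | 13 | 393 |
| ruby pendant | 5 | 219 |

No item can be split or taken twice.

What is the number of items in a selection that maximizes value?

3

Best achievable value is 1458.
For example copper ingots + bronze mirror + silver idol achieves it, using 13 lb.
All optima have 3 items.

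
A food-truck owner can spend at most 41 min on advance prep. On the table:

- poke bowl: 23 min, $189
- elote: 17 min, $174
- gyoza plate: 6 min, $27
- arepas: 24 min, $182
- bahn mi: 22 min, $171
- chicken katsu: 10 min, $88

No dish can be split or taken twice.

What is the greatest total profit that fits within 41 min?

Greedy by ratio would take elote + gyoza plate + chicken katsu: 33 min used, total 289.
Dropping gyoza plate and chicken katsu frees 16 min; slotting in poke bowl (23 min) lifts the total to 363 at 40 min.
The closest alternative, elote + arepas, reaches only 356.

363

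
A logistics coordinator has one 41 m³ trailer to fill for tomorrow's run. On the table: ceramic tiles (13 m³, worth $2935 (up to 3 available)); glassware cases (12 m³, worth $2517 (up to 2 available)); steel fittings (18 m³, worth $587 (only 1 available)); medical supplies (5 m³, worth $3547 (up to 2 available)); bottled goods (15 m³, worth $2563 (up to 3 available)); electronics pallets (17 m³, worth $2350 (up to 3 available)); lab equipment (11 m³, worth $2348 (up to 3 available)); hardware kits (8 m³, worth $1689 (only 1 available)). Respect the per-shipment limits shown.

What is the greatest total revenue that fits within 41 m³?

Filling by ratio: 2×ceramic tiles + 2×medical supplies for 12964, with 5 m³ left unused.
Dropping 2×ceramic tiles frees 26 m³; slotting in glassware cases + lab equipment + hardware kits (31 m³) lifts the total to 13648 at 41 m³.
Nothing else within 41 m³ beats 13648.

13648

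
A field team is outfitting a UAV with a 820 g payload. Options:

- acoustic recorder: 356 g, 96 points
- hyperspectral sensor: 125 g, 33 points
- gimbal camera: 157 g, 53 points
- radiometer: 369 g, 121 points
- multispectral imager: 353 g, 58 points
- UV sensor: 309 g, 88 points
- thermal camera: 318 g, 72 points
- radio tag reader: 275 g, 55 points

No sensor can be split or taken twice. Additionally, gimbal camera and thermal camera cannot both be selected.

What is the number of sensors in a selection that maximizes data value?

3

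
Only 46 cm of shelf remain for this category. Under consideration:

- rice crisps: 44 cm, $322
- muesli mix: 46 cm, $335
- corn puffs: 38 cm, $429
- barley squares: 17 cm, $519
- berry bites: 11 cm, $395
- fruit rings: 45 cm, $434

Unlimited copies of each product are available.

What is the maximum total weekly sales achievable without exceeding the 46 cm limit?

1580

Taking 4×berry bites: 44 cm used, 1580 in weekly sales.
That's the maximum — no swap from here does better than 1580.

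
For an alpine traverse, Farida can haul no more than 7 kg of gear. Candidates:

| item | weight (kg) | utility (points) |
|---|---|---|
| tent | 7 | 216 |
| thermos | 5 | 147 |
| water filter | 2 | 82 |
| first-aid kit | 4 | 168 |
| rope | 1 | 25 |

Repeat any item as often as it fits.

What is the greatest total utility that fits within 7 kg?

275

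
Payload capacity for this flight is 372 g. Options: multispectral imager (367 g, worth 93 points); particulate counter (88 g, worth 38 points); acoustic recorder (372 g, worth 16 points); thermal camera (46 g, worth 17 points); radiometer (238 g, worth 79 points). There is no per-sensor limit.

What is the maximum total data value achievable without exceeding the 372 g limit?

152

Ranking by ratio (data value/g): particulate counter 0.43, thermal camera 0.37, radiometer 0.33, multispectral imager 0.25.
4×particulate counter uses 352 of the 372 g and totals 152.
Nothing else within 372 g beats 152.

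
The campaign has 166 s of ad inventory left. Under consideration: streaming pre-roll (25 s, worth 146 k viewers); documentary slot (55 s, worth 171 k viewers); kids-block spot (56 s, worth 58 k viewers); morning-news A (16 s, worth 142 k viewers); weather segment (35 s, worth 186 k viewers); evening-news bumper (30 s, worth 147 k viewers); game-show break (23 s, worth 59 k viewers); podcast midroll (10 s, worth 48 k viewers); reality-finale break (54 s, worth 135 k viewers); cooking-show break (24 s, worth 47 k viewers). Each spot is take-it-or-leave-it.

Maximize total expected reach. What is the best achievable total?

By expected reach per s: morning-news A 8.88, streaming pre-roll 5.84, weather segment 5.31, evening-news bumper 4.90 lead.
A density-first pass picks streaming pre-roll + morning-news A + weather segment + evening-news bumper + game-show break + podcast midroll + cooking-show break — 775 at 163 s.
The 57 s tied up in game-show break and podcast midroll and cooking-show break is better spent on documentary slot — total rises to 792 (161 s).
The closest alternative, streaming pre-roll + morning-news A + weather segment + evening-news bumper + game-show break + podcast midroll + cooking-show break, reaches only 775.

792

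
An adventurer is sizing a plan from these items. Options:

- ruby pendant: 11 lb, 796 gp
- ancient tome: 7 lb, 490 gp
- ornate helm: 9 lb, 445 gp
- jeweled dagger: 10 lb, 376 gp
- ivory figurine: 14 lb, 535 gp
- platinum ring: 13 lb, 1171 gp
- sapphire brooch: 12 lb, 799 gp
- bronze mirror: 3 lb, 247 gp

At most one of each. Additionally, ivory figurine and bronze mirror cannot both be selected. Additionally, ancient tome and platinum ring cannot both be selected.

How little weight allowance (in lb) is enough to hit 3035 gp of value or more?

45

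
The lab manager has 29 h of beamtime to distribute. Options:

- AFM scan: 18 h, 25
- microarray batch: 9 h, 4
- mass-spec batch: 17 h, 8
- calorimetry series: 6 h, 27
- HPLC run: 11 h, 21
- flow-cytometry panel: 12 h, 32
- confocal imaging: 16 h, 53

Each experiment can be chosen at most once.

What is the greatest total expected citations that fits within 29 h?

85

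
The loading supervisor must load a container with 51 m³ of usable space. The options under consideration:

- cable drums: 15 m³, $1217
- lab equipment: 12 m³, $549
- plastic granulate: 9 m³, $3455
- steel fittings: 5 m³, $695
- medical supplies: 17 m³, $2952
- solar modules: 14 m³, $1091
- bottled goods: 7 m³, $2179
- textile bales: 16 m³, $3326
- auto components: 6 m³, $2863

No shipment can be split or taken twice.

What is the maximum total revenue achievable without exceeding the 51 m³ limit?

12596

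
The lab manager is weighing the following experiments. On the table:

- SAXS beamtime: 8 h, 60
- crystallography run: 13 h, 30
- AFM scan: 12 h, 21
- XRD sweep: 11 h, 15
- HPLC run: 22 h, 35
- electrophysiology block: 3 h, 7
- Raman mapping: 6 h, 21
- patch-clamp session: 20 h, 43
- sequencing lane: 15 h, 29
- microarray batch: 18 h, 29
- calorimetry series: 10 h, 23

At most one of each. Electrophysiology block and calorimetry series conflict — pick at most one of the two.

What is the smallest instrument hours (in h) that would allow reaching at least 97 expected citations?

24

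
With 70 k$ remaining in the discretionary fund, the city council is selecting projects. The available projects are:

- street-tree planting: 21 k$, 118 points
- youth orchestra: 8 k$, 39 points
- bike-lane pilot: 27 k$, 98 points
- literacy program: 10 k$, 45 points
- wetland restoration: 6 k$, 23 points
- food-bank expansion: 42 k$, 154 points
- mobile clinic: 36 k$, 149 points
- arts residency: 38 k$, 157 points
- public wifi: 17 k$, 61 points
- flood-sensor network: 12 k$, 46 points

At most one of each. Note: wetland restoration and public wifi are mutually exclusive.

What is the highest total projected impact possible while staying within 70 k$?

320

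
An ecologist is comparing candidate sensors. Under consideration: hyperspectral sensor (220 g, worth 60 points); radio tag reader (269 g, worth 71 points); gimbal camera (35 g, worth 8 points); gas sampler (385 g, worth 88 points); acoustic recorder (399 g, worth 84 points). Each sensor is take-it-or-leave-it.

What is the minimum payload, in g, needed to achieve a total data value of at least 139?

524

Minimise g subject to total data value ≥ 139.
hyperspectral sensor + radio tag reader + gimbal camera: 139 data value at 524 g.
Below 524 g the best achievable stays under 139.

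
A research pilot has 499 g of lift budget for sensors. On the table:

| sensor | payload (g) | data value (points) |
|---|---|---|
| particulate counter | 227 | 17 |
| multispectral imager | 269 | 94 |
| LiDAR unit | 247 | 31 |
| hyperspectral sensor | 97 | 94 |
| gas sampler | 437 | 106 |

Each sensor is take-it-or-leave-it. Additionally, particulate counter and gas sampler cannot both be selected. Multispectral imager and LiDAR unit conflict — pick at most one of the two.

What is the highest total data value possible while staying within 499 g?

Multispectral imager + hyperspectral sensor uses 366 of the 499 g and totals 188.

188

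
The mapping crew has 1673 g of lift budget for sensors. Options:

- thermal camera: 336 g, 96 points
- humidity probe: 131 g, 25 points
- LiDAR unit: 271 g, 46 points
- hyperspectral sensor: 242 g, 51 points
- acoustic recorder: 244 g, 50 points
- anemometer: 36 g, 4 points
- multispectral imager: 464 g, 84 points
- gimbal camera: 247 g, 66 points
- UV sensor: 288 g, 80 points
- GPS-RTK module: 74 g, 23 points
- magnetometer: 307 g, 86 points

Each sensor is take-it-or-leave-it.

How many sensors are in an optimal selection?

8

Best achievable data value is 431.
One optimal bundle: thermal camera + humidity probe + hyperspectral sensor + anemometer + gimbal camera + UV sensor + GPS-RTK module + magnetometer (1661 g).
Any selection reaching 431 contains exactly 8 sensors.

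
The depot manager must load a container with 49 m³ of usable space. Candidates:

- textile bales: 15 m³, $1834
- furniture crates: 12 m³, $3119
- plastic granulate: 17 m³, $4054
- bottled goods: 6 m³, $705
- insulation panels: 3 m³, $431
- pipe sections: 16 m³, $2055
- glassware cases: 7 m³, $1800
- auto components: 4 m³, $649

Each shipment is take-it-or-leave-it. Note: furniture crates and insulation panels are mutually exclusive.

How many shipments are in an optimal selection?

5

Best achievable revenue is 10327.
furniture crates + plastic granulate + bottled goods + glassware cases + auto components hits 10327 at 46 m³.
Every optimal selection uses 5 shipments.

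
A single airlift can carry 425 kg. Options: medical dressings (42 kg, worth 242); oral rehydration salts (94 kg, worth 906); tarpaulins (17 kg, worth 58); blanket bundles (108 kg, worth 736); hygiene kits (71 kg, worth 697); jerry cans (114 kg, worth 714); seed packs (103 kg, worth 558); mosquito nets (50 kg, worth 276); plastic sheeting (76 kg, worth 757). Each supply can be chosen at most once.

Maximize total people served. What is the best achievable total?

Density check — plastic sheeting 9.96, hygiene kits 9.82, oral rehydration salts 9.64, blanket bundles 6.81 are the best per kg.
Taking the top-ratio supplies first gives medical dressings + oral rehydration salts + tarpaulins + blanket bundles + hygiene kits + plastic sheeting for 3396 (408 kg).
The 42 kg tied up in medical dressings is better spent on mosquito nets — total rises to 3430 (416 kg).
Next best is oral rehydration salts + tarpaulins + hygiene kits + jerry cans + mosquito nets + plastic sheeting at 3408 (422 kg) — short by 22.

3430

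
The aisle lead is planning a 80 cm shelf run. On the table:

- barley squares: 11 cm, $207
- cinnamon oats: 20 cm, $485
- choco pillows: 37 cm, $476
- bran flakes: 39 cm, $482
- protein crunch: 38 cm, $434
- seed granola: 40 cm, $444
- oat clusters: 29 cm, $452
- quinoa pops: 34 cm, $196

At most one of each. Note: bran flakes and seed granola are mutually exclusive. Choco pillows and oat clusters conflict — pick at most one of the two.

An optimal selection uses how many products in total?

3

Optimal total is 1174.
For example barley squares + cinnamon oats + bran flakes achieves it, using 70 cm.
Every optimal selection uses 3 products.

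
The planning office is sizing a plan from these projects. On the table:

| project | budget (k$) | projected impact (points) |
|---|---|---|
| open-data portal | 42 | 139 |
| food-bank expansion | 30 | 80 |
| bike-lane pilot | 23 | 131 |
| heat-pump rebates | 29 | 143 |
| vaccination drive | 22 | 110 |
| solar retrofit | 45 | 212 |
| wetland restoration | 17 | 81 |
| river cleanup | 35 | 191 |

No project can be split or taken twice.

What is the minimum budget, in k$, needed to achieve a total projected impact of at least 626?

125

Need the lightest bundle worth ≥ 626.
bike-lane pilot + vaccination drive + solar retrofit + river cleanup: 644 projected impact at 125 k$.
Below 125 k$ the best achievable stays under 626.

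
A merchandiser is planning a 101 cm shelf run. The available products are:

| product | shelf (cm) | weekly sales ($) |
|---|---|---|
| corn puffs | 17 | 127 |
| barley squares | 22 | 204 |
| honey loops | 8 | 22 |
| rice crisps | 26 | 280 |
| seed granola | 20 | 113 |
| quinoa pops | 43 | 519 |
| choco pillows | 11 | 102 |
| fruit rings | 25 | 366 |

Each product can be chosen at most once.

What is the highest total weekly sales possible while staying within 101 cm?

1191

Filling by ratio: rice crisps + quinoa pops + fruit rings for 1165, with 7 cm left unused.
The 26 cm tied up in rice crisps is better spent on barley squares + choco pillows — total rises to 1191 (101 cm).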